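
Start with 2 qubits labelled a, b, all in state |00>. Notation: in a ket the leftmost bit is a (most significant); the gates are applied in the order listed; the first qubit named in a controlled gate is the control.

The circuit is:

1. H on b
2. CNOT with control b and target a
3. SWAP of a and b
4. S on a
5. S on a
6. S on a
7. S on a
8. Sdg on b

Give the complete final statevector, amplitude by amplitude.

The final amplitudes are sqrt(2)/2 on |00>, 0 on |01>, 0 on |10>, -sqrt(2)*I/2 on |11>.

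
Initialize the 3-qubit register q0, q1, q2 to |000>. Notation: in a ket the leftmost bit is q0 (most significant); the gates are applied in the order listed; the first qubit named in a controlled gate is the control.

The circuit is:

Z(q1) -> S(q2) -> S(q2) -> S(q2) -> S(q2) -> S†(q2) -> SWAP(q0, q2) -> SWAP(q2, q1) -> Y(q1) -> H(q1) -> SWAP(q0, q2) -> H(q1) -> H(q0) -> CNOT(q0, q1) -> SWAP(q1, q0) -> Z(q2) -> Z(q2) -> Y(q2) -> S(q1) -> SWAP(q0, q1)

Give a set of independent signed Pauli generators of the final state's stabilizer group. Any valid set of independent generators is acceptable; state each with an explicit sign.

One valid set of independent stabilizer generators is -XYI, -ZZI, -IIZ (any independent generating set of the same group is equally correct). Key observation: gates 2-5 undo each other exactly, leaving only the rest of the circuit to track.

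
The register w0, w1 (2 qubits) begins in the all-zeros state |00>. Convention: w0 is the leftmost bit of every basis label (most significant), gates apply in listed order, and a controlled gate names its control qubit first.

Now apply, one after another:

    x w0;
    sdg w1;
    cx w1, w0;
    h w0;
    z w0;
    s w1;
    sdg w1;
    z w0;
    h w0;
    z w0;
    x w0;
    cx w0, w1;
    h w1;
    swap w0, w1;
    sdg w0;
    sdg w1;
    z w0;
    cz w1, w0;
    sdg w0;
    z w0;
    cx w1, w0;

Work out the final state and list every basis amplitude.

The resulting statevector has amplitude -sqrt(2)/2 on |00>, 0 on |01>, sqrt(2)/2 on |10>, 0 on |11>. Key observation: the block from step 4 through step 9 cancels to the identity and can be dropped.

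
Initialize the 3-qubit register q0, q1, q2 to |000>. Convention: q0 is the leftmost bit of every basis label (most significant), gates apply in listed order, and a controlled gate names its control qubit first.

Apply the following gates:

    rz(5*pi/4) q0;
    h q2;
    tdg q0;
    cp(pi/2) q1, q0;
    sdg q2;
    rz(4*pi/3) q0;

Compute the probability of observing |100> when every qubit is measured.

The probability of measuring |100> is 0.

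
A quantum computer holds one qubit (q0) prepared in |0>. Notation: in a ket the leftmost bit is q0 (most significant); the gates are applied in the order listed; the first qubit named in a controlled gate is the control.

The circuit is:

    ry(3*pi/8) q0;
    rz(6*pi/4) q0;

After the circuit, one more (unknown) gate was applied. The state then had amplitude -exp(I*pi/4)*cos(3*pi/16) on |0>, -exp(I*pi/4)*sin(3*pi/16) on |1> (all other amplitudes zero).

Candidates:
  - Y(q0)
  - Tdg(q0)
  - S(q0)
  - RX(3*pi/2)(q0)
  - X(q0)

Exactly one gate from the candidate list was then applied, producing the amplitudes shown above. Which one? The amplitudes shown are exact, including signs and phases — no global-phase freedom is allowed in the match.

The applied gate was S(q0).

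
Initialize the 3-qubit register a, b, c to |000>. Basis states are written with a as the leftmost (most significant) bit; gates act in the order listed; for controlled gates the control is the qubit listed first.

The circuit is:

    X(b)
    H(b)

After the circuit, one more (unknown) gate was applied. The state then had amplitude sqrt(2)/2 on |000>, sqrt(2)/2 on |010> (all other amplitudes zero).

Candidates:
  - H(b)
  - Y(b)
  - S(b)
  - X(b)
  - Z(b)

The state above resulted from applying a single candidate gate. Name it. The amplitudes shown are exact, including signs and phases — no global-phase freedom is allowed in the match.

It was Z(b) that produced the state shown.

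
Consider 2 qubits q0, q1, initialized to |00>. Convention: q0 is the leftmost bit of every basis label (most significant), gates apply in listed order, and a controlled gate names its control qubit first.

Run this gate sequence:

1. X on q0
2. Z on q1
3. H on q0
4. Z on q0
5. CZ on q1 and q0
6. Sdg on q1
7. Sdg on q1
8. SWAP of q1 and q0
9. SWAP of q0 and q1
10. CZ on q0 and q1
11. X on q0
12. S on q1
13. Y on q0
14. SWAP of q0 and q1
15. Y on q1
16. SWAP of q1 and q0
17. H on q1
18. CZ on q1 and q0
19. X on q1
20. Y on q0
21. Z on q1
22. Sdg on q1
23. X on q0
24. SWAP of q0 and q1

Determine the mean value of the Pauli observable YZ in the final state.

The expectation value of YZ is 1.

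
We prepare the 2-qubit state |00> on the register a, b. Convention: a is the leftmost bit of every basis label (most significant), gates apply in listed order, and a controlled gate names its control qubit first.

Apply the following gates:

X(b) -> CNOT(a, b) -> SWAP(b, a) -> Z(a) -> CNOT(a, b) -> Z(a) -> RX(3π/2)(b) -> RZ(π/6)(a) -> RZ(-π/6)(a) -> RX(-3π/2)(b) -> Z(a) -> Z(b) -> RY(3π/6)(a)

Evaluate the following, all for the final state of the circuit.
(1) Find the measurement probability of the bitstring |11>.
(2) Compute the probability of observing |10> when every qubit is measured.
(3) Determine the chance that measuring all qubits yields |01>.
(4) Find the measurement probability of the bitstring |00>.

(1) Outcome |11> occurs with probability 1/2. Key observation: gates 6-11 undo each other exactly, leaving only the rest of the circuit to track.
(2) Outcome |10> occurs with probability 0.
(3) Outcome |01> occurs with probability 1/2.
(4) Outcome |00> occurs with probability 0.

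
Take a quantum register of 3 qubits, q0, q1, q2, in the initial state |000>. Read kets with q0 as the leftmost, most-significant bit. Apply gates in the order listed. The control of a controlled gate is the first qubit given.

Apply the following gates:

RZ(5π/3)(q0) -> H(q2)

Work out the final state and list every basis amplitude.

The resulting statevector has amplitude -sqrt(2)*exp(I*pi/6)/2 on |000>, -sqrt(2)*exp(I*pi/6)/2 on |001>, and 0 on every other basis state.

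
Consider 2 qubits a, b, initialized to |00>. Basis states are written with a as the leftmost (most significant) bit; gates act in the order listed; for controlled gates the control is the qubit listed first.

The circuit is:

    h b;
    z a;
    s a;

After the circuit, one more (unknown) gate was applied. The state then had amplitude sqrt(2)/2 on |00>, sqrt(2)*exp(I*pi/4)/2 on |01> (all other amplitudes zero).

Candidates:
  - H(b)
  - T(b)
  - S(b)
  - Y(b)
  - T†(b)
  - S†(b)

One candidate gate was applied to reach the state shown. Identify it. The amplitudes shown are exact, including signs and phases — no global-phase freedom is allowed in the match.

The unique candidate consistent with the amplitudes is T(b).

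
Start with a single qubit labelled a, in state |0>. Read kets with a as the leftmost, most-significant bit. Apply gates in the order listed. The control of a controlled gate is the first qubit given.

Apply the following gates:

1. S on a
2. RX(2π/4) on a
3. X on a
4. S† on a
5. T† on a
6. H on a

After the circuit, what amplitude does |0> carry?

|0> carries amplitude -I/2 - exp(I*pi/4)/2 in the final state.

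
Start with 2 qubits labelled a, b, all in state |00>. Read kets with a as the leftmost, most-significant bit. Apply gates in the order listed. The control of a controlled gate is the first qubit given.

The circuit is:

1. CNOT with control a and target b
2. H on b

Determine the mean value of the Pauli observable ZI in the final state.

In the final state, ZI has expectation 1.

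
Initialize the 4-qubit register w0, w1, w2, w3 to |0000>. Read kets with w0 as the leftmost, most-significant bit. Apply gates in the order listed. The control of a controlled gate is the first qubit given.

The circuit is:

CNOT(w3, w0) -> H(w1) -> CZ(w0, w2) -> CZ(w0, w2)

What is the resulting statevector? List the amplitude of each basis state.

The resulting statevector has amplitude sqrt(2)/2 on |0000>, sqrt(2)/2 on |0100>, and 0 on every other basis state. Key observation: steps 3-4 multiply out to the identity, so the circuit reduces to the remaining gates.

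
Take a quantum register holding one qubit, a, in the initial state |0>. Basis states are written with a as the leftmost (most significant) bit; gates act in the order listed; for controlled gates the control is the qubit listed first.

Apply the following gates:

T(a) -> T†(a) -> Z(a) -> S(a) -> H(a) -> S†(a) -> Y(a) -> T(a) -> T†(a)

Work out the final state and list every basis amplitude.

The resulting statevector has amplitude -sqrt(2)/2 on |0>, sqrt(2)*I/2 on |1>.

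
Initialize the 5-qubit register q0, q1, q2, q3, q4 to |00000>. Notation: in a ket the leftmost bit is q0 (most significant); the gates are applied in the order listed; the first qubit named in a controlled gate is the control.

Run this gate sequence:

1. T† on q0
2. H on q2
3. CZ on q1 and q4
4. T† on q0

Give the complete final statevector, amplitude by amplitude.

After the circuit, the state carries amplitude sqrt(2)/2 on |00000>, sqrt(2)/2 on |00100>, and 0 on every other basis state.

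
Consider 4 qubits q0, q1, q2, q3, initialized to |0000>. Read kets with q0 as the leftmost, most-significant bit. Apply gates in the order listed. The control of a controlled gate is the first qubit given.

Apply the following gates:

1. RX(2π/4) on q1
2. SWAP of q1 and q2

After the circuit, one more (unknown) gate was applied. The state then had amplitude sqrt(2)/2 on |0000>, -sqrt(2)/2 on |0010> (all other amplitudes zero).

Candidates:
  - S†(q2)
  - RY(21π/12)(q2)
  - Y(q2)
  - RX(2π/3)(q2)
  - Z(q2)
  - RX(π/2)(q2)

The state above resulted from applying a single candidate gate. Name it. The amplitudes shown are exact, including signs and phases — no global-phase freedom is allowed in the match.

The unique candidate consistent with the amplitudes is S†(q2).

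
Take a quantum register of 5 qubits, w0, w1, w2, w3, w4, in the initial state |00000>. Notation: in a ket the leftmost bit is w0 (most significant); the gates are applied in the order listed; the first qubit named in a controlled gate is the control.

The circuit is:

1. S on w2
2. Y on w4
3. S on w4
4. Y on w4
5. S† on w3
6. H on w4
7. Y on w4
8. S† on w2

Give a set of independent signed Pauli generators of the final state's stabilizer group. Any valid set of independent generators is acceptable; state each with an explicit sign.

The final state is stabilized by the group generated by -IIIIX, +ZIIII, +IZIII, +IIZII, +IIIZI; other independent generating sets are equally valid.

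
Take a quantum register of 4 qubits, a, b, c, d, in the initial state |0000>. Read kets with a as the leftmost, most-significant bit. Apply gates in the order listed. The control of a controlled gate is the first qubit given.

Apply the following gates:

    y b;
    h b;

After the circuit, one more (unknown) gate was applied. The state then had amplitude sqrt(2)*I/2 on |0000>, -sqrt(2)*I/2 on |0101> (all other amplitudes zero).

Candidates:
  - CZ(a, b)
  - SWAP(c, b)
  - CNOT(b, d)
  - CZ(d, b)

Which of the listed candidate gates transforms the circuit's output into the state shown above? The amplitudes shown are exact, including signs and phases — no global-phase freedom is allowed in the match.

The applied gate was CNOT(b, d).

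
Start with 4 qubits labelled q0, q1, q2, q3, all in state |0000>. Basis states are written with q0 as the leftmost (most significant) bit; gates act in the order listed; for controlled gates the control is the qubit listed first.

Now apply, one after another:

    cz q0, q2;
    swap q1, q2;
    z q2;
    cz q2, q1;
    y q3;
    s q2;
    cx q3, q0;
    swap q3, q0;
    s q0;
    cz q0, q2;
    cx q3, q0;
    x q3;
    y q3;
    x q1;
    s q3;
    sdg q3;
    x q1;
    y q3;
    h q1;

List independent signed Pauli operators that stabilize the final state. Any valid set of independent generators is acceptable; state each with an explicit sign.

The final state is stabilized by the group generated by +IXII, +ZIII, +IIZI, +IIIZ; other independent generating sets are equally valid.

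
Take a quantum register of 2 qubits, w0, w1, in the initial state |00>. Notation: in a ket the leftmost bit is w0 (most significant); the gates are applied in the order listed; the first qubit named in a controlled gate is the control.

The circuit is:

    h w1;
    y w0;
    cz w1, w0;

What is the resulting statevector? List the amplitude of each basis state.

The final amplitudes are 0 on |00>, 0 on |01>, sqrt(2)*I/2 on |10>, -sqrt(2)*I/2 on |11>.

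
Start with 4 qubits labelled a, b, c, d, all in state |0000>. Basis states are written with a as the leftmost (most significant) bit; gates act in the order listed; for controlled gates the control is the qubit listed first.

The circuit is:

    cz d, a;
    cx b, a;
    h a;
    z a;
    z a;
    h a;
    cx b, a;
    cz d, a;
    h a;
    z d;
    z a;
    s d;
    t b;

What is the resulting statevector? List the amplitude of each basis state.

After the circuit, the state carries amplitude sqrt(2)/2 on |0000>, -sqrt(2)/2 on |1000>, and 0 on every other basis state. Key observation: gates 1-8 undo each other exactly, leaving only the rest of the circuit to track.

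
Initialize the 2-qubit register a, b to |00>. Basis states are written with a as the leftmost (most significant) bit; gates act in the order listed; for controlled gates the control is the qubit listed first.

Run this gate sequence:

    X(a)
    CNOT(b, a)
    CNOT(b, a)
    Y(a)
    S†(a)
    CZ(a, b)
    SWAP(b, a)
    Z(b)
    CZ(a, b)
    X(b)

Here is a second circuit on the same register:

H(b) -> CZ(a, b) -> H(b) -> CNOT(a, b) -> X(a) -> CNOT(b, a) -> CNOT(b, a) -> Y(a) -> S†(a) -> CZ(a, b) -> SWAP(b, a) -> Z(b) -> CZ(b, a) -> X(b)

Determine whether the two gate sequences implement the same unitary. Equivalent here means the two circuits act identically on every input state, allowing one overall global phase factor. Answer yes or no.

Yes, they are equivalent — the unitaries differ by at most a global phase.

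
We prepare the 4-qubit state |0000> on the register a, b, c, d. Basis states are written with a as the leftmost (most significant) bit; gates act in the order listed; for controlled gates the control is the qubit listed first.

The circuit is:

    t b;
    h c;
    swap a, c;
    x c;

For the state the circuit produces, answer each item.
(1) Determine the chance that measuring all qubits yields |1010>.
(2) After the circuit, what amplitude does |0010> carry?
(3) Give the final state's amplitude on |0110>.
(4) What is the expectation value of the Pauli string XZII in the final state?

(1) Outcome |1010> occurs with probability 1/2.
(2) The final state's coefficient on |0010> equals sqrt(2)/2.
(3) The final state's coefficient on |0110> equals 0.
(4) The observable XZII averages to 1.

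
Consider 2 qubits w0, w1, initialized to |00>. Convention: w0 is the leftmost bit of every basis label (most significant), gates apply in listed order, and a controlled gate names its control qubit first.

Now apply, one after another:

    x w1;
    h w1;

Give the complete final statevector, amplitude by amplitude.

The final amplitudes are sqrt(2)/2 on |00>, -sqrt(2)/2 on |01>, 0 on |10>, 0 on |11>.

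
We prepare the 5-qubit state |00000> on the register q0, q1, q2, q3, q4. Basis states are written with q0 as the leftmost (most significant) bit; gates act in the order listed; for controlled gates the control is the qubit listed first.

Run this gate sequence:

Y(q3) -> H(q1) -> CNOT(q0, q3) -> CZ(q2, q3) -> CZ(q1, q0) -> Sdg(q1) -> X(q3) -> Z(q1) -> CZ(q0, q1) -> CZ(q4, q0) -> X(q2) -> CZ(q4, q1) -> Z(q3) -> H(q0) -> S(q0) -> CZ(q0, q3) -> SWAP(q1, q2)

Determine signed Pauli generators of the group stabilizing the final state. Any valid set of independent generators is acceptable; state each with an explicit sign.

The final state is stabilized by the group generated by +YIIII, +IIYII, -IZIII, +IIIZI, +IIIIZ; other independent generating sets are equally valid.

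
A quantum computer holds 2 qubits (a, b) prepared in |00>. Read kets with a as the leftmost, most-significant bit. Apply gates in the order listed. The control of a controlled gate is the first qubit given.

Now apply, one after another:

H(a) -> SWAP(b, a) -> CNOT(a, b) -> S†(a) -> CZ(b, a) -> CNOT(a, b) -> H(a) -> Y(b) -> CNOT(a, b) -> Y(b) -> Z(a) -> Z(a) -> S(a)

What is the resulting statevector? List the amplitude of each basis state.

The resulting statevector has amplitude 1/2 on |00>, 1/2 on |01>, -I/2 on |10>, -I/2 on |11>.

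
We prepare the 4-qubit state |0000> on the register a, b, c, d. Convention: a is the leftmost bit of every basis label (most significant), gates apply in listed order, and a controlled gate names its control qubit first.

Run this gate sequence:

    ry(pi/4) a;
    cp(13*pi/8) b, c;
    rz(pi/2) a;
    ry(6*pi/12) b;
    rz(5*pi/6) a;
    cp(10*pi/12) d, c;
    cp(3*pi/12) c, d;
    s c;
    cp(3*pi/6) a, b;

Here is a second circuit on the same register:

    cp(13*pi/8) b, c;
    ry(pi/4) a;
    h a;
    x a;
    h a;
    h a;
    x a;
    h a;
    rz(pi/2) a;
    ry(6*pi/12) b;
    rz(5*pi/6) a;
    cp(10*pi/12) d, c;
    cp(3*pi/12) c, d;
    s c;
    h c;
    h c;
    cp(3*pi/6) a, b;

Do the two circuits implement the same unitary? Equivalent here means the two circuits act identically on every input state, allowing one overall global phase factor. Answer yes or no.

Yes: on every input state the two circuits agree up to one overall phase factor.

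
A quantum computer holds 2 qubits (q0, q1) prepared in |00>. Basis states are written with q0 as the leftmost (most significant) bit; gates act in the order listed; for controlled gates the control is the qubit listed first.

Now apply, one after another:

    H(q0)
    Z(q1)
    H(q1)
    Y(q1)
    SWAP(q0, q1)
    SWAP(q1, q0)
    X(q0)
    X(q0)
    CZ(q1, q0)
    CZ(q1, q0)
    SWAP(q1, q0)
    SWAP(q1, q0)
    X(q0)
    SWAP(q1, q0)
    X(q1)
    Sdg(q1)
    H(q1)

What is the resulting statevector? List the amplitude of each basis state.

The resulting statevector has amplitude sqrt(2)*(-1 - I)/4 on |00>, sqrt(2)*(1 - I)/4 on |01>, sqrt(2)*(1 + I)/4 on |10>, sqrt(2)*(-1 + I)/4 on |11>.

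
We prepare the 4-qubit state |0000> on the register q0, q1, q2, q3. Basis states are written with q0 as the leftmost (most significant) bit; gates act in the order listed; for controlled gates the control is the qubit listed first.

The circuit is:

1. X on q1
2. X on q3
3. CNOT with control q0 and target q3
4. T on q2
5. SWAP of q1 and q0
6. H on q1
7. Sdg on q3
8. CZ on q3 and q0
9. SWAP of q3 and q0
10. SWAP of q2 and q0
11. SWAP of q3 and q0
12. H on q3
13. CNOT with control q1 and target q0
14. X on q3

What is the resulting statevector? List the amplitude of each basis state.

After the circuit, the state carries amplitude I/2 on |0110>, I/2 on |0111>, I/2 on |1010>, I/2 on |1011>, and 0 on every other basis state.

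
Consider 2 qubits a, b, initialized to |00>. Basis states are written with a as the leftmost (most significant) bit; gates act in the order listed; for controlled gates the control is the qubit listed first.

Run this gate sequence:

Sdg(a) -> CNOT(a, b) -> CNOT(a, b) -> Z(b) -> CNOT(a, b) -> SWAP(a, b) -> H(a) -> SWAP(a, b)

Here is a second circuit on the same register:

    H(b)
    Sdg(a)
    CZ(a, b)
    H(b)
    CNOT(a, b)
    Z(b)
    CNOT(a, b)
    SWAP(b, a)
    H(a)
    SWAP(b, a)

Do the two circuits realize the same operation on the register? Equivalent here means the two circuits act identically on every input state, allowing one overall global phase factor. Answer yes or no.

Yes — the two circuits implement the same unitary up to a global phase.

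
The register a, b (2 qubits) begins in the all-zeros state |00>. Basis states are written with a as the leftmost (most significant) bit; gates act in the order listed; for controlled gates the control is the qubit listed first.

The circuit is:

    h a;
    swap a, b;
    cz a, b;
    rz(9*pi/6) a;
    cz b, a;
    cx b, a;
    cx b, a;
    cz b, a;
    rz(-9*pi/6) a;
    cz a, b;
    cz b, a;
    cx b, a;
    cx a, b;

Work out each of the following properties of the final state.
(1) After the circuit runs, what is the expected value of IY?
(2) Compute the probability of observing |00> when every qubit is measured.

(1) In the final state, IY has expectation 0. Key observation: gates 3-10 undo each other exactly, leaving only the rest of the circuit to track.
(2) Outcome |00> occurs with probability 1/2.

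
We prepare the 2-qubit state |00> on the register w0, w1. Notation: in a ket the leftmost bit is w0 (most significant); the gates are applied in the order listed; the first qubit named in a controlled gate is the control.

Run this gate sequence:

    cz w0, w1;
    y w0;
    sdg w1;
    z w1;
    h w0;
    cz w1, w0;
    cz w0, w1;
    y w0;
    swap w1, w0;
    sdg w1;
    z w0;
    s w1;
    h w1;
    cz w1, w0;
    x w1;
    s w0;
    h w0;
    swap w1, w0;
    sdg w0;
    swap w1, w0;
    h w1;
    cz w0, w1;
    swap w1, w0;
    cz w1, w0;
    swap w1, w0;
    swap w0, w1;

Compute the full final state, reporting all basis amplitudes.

The final amplitudes are I/2 on |00>, I/2 on |01>, -I/2 on |10>, -I/2 on |11>.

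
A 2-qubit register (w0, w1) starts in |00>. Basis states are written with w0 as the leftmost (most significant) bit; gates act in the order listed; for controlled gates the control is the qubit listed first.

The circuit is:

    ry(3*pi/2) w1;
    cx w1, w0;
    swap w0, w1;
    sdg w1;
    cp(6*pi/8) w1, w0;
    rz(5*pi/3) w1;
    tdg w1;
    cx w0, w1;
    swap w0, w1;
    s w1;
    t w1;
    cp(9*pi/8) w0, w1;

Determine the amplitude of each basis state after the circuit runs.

The resulting statevector has amplitude sqrt(2)*exp(I*pi/6)/2 on |00>, -sqrt(2)*exp(7*I*pi/12)/2 on |01>, 0 on |10>, 0 on |11>.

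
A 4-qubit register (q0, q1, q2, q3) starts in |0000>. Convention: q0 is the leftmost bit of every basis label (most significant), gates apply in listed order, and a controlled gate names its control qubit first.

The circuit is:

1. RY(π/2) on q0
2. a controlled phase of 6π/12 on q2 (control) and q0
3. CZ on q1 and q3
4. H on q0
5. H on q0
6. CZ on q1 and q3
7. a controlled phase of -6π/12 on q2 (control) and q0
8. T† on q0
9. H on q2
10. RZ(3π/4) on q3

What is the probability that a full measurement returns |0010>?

A full measurement returns |0010> with probability 1/4.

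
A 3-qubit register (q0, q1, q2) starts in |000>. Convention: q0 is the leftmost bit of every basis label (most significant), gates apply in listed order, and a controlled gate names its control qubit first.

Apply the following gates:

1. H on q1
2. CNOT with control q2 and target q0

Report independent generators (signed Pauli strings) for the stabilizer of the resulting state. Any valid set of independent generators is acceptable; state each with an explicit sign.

The final state is stabilized by the group generated by +IXI, +ZII, +IIZ; other independent generating sets are equally valid.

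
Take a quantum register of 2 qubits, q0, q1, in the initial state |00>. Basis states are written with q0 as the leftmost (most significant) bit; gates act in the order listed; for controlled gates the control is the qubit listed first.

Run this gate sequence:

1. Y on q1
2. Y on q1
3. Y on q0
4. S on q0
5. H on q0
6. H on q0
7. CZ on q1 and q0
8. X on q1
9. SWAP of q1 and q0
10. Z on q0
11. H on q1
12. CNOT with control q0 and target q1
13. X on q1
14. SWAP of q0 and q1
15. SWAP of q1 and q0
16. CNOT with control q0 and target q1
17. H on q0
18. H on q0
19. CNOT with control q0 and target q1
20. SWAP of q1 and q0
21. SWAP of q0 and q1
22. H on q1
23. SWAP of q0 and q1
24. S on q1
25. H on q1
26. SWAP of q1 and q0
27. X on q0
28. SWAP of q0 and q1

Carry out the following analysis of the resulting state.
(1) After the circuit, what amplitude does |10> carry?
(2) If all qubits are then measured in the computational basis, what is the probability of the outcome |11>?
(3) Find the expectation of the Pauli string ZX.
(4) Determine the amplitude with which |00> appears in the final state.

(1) |10> carries amplitude -sqrt(2)*I/2 in the final state. Key observation: gates 14-21 undo each other exactly, leaving only the rest of the circuit to track.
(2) A full measurement returns |11> with probability 1/2.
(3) The expectation value of ZX is 1.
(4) The final state's coefficient on |00> equals 0.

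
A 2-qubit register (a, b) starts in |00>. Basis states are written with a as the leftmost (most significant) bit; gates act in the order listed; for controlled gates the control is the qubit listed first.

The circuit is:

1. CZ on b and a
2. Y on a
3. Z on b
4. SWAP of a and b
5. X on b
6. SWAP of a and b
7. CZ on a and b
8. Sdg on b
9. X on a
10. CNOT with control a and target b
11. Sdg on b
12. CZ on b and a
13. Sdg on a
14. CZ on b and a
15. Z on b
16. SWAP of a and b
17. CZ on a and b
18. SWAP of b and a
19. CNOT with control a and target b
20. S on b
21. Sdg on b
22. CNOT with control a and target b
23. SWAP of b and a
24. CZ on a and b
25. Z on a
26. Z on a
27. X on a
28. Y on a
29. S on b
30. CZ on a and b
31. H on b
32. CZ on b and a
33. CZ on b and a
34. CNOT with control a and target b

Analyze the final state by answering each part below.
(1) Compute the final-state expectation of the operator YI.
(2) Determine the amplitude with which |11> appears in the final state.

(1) The expectation value of YI is 0.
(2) The final state's coefficient on |11> equals sqrt(2)*I/2.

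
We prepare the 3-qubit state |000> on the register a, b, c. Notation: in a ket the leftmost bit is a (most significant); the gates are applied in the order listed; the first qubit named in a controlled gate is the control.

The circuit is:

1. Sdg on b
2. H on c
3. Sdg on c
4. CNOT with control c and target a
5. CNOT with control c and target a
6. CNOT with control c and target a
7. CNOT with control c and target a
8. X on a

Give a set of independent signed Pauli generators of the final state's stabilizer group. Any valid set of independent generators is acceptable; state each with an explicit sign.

The stabilizer group can be generated by -IIY, -ZII, +IZI, among other valid generating sets.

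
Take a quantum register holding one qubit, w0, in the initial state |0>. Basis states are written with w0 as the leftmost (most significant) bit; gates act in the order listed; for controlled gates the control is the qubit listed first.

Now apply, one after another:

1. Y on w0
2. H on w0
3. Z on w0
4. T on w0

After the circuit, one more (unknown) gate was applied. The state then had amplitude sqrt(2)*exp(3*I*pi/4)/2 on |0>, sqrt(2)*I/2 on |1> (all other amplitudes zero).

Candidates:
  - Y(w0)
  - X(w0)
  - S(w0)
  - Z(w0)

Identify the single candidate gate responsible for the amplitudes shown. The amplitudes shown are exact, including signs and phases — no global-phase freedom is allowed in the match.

It was X(w0) that produced the state shown.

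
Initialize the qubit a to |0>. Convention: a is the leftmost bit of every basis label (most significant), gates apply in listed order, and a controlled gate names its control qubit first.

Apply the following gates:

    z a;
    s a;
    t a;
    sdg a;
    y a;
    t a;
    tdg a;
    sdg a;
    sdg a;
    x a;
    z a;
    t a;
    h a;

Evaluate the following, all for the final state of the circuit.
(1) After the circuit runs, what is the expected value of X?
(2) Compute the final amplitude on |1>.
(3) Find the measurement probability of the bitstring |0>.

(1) In the final state, X has expectation 1.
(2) The amplitude on |1> is -sqrt(2)*I/2.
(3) Outcome |0> occurs with probability 1/2.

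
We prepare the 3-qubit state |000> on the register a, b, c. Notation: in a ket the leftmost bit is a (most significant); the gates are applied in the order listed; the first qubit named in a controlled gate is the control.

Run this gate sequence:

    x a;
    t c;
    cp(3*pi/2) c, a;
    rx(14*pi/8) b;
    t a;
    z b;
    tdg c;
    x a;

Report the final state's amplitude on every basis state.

The resulting statevector has amplitude -sqrt(sqrt(2) + 2)*exp(I*pi/4)/2 on |000>, sqrt(2 - sqrt(2))*exp(3*I*pi/4)/2 on |010>, and 0 on every other basis state.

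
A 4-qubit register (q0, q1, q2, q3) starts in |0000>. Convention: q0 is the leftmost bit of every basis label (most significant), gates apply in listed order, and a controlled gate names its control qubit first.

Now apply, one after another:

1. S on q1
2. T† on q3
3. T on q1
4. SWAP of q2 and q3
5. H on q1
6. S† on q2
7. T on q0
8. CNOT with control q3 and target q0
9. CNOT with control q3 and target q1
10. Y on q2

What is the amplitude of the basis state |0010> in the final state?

|0010> carries amplitude sqrt(2)*I/2 in the final state.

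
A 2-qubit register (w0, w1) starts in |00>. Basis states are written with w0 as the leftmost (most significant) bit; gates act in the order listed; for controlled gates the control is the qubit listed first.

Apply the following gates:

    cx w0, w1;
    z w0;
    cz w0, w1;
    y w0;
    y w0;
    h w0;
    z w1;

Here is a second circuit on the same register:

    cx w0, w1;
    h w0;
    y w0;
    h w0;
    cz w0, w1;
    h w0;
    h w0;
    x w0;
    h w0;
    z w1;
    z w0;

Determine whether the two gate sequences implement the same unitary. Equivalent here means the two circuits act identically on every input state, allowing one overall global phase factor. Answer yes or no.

No: there is an input state on which the two circuits produce genuinely different outputs (not merely differing by a phase).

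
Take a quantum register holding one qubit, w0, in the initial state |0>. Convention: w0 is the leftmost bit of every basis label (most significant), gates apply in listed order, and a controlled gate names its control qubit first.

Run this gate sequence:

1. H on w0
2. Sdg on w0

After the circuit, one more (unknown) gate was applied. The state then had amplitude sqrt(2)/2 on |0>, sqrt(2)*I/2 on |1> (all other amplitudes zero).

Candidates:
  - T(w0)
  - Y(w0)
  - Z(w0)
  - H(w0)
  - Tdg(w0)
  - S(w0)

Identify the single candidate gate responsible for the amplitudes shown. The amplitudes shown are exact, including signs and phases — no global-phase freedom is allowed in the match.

The unique candidate consistent with the amplitudes is Z(w0).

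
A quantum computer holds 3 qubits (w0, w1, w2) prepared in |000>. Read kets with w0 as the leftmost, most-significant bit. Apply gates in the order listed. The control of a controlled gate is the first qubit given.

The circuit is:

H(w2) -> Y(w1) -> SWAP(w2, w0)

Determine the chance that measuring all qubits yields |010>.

The probability of measuring |010> is 1/2.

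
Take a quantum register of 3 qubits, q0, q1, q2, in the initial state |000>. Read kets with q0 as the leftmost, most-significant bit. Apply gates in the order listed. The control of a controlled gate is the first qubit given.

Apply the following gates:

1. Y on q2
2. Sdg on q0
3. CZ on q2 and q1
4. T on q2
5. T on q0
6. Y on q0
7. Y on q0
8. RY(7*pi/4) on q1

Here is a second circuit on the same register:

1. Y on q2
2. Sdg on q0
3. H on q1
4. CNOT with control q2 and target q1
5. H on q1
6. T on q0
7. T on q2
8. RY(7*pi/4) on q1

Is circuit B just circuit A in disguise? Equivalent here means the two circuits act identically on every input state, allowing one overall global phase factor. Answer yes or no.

Yes, they are equivalent — the unitaries differ by at most a global phase.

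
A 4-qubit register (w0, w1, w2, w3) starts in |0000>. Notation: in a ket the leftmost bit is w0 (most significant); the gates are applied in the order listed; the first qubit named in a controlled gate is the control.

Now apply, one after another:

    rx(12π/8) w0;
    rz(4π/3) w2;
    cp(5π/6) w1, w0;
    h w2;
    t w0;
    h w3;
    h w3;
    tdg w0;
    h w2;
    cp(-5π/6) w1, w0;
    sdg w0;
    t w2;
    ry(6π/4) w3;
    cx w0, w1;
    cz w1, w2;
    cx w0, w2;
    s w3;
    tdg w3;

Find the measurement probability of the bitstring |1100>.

The probability of measuring |1100> is 0.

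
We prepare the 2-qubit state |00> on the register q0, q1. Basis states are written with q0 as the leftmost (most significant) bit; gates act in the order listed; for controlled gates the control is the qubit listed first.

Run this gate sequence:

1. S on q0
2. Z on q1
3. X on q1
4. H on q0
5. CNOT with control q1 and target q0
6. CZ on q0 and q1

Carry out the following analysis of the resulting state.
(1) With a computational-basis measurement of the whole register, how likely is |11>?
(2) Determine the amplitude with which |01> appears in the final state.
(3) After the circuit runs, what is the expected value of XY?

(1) Outcome |11> occurs with probability 1/2.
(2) The amplitude on |01> is sqrt(2)/2.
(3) In the final state, XY has expectation 0.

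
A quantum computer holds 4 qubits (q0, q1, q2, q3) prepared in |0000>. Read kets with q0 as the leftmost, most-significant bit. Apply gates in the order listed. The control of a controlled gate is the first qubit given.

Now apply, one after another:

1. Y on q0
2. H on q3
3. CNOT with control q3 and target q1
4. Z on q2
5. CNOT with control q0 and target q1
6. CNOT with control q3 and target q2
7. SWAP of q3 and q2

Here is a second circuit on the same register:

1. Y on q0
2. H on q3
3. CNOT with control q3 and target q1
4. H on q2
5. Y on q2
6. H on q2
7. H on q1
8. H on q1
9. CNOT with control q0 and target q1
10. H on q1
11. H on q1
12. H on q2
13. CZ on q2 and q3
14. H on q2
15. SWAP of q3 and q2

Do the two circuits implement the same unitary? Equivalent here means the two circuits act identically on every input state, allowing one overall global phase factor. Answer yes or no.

No — the two circuits implement different unitaries, even allowing a global phase.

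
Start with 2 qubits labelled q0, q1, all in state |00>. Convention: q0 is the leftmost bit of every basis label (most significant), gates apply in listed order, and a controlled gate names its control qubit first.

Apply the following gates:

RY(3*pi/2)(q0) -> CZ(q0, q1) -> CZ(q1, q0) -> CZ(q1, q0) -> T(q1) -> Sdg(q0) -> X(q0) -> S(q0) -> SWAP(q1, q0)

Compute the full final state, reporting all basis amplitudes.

The resulting statevector has amplitude -sqrt(2)*I/2 on |00>, -sqrt(2)*I/2 on |01>, 0 on |10>, 0 on |11>. Key observation: steps 3-4 multiply out to the identity, so the circuit reduces to the remaining gates.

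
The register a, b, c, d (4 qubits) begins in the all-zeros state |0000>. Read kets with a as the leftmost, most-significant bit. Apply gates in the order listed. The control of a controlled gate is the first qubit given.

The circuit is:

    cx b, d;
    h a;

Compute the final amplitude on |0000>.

The final state's coefficient on |0000> equals sqrt(2)/2.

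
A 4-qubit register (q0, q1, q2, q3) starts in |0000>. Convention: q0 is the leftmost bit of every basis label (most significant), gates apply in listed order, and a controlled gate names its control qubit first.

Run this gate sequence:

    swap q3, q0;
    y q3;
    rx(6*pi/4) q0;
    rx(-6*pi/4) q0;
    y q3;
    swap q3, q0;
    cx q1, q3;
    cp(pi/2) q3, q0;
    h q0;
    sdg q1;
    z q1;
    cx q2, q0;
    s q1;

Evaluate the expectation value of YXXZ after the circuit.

The expectation value of YXXZ is 0. Key observation: gates 1-6 undo each other exactly, leaving only the rest of the circuit to track.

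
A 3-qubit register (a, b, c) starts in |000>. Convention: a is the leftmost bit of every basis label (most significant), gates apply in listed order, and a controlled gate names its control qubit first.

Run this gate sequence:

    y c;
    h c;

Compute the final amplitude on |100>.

The final state's coefficient on |100> equals 0.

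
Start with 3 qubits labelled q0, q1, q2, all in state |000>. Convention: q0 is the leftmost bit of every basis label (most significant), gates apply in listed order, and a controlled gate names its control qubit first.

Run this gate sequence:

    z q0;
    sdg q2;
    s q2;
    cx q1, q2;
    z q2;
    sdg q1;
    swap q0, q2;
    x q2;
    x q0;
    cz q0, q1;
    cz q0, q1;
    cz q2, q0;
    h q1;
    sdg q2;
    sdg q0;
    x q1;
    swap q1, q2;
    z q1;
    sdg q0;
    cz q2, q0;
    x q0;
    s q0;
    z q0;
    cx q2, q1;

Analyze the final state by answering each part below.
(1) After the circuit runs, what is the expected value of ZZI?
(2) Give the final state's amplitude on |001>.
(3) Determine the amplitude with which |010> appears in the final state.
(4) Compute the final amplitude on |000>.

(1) The observable ZZI averages to 0.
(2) |001> carries amplitude -sqrt(2)*I/2 in the final state.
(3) The final state's coefficient on |010> equals sqrt(2)*I/2.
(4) The final state's coefficient on |000> equals 0.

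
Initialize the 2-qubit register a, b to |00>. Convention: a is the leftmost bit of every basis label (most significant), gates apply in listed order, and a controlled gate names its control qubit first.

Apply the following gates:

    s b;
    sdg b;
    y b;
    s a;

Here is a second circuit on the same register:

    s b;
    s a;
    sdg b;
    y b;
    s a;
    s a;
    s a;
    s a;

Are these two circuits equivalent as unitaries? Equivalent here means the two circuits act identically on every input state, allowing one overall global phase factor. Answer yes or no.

Yes: on every input state the two circuits agree up to one overall phase factor.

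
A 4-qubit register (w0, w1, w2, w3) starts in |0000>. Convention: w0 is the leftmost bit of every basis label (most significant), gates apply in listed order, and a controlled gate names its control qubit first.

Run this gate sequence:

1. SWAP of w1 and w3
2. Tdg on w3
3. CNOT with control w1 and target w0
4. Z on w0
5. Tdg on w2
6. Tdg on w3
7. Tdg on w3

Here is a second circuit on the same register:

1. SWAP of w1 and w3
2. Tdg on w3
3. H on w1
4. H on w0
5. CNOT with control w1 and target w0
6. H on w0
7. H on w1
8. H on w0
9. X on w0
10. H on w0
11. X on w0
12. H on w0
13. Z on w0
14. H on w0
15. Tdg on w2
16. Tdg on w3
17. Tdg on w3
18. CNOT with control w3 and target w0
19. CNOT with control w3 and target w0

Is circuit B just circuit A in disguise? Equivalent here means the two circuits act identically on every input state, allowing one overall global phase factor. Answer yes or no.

No, they are not equivalent — no single phase factor reconciles the two unitaries.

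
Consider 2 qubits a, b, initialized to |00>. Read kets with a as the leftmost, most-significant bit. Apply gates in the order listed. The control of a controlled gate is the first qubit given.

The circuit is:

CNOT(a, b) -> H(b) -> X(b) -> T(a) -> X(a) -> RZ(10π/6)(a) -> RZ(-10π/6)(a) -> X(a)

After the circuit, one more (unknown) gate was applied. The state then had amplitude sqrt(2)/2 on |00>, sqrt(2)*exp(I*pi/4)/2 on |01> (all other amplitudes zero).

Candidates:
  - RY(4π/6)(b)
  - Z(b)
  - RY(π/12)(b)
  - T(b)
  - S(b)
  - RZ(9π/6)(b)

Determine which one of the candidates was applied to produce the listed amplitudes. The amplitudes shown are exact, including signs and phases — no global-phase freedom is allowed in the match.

The unique candidate consistent with the amplitudes is T(b). Key observation: gates 5-8 undo each other exactly, leaving only the rest of the circuit to track.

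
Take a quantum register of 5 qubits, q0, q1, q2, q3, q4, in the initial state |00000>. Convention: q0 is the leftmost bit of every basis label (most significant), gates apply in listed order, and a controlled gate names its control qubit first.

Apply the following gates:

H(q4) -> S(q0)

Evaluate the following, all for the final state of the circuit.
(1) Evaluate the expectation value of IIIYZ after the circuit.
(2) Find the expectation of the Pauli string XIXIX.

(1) The observable IIIYZ averages to 0.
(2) The observable XIXIX averages to 0.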